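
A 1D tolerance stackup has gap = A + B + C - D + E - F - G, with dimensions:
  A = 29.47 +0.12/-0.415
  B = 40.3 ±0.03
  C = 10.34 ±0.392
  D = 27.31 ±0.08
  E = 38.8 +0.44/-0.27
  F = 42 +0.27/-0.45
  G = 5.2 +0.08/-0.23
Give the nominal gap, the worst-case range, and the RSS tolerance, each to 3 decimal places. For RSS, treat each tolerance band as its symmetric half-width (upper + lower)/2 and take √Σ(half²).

Stack each dimension's contribution:
  +A: nom +29.470 → Σnom=29.470; wc +0.120/-0.415 → slack +0.120/-0.415; half-tol=0.267, Σhalf²=0.071556
  +B: nom +40.300 → Σnom=69.770; wc +0.030/-0.030 → slack +0.150/-0.445; half-tol=0.030, Σhalf²=0.072456
  +C: nom +10.340 → Σnom=80.110; wc +0.392/-0.392 → slack +0.542/-0.837; half-tol=0.392, Σhalf²=0.226120
  -D: nom -27.310 → Σnom=52.800; wc +0.080/-0.080 → slack +0.622/-0.917; half-tol=0.080, Σhalf²=0.232520
  +E: nom +38.800 → Σnom=91.600; wc +0.440/-0.270 → slack +1.062/-1.187; half-tol=0.355, Σhalf²=0.358545
  -F: nom -42.000 → Σnom=49.600; wc +0.450/-0.270 → slack +1.512/-1.457; half-tol=0.360, Σhalf²=0.488145
  -G: nom -5.200 → Σnom=44.400; wc +0.230/-0.080 → slack +1.742/-1.537; half-tol=0.155, Σhalf²=0.512170
Nominal = 44.400. Worst-case = [44.400 - 1.537, 44.400 + 1.742] = [42.863, 46.142]. RSS = √0.512170 = 0.716.

nominal=44.400 wc=[42.863,46.142] rss=0.716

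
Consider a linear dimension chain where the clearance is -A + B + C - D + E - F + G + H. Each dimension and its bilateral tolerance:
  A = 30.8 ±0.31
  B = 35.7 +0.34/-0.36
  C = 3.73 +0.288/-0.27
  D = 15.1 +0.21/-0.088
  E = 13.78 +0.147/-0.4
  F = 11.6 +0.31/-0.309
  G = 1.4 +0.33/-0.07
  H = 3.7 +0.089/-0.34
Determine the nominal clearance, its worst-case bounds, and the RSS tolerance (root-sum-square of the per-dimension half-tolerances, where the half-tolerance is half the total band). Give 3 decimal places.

Stack each dimension's contribution:
  -A: nom -30.800 → Σnom=-30.800; wc +0.310/-0.310 → slack +0.310/-0.310; half-tol=0.310, Σhalf²=0.096100
  +B: nom +35.700 → Σnom=4.900; wc +0.340/-0.360 → slack +0.650/-0.670; half-tol=0.350, Σhalf²=0.218600
  +C: nom +3.730 → Σnom=8.630; wc +0.288/-0.270 → slack +0.938/-0.940; half-tol=0.279, Σhalf²=0.296441
  -D: nom -15.100 → Σnom=-6.470; wc +0.088/-0.210 → slack +1.026/-1.150; half-tol=0.149, Σhalf²=0.318642
  +E: nom +13.780 → Σnom=7.310; wc +0.147/-0.400 → slack +1.173/-1.550; half-tol=0.274, Σhalf²=0.393444
  -F: nom -11.600 → Σnom=-4.290; wc +0.309/-0.310 → slack +1.482/-1.860; half-tol=0.309, Σhalf²=0.489235
  +G: nom +1.400 → Σnom=-2.890; wc +0.330/-0.070 → slack +1.812/-1.930; half-tol=0.200, Σhalf²=0.529235
  +H: nom +3.700 → Σnom=0.810; wc +0.089/-0.340 → slack +1.901/-2.270; half-tol=0.215, Σhalf²=0.575245
Nominal = 0.810. Worst-case = [0.810 - 2.270, 0.810 + 1.901] = [-1.460, 2.711]. RSS = √0.575245 = 0.758.

nominal=0.810 wc=[-1.460,2.711] rss=0.758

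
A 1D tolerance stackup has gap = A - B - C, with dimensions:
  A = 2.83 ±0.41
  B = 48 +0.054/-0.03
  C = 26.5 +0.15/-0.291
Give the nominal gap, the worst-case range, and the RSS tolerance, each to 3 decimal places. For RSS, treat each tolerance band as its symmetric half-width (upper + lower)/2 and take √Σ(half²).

nominal=-71.670 wc=[-72.284,-70.939] rss=0.467

Stack each dimension's contribution:
  +A: nom +2.830 → Σnom=2.830; wc +0.410/-0.410 → slack +0.410/-0.410; half-tol=0.410, Σhalf²=0.168100
  -B: nom -48.000 → Σnom=-45.170; wc +0.030/-0.054 → slack +0.440/-0.464; half-tol=0.042, Σhalf²=0.169864
  -C: nom -26.500 → Σnom=-71.670; wc +0.291/-0.150 → slack +0.731/-0.614; half-tol=0.220, Σhalf²=0.218484
Nominal = -71.670. Worst-case = [-71.670 - 0.614, -71.670 + 0.731] = [-72.284, -70.939]. RSS = √0.218484 = 0.467.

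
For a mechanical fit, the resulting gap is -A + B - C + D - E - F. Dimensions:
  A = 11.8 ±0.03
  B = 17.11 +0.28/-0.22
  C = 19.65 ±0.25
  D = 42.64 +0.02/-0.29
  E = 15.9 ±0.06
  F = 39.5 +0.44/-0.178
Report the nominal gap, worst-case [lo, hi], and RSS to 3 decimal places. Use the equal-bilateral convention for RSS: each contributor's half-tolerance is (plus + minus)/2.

Stack each dimension's contribution:
  -A: nom -11.800 → Σnom=-11.800; wc +0.030/-0.030 → slack +0.030/-0.030; half-tol=0.030, Σhalf²=0.000900
  +B: nom +17.110 → Σnom=5.310; wc +0.280/-0.220 → slack +0.310/-0.250; half-tol=0.250, Σhalf²=0.063400
  -C: nom -19.650 → Σnom=-14.340; wc +0.250/-0.250 → slack +0.560/-0.500; half-tol=0.250, Σhalf²=0.125900
  +D: nom +42.640 → Σnom=28.300; wc +0.020/-0.290 → slack +0.580/-0.790; half-tol=0.155, Σhalf²=0.149925
  -E: nom -15.900 → Σnom=12.400; wc +0.060/-0.060 → slack +0.640/-0.850; half-tol=0.060, Σhalf²=0.153525
  -F: nom -39.500 → Σnom=-27.100; wc +0.178/-0.440 → slack +0.818/-1.290; half-tol=0.309, Σhalf²=0.249006
Nominal = -27.100. Worst-case = [-27.100 - 1.290, -27.100 + 0.818] = [-28.390, -26.282]. RSS = √0.249006 = 0.499.

nominal=-27.100 wc=[-28.390,-26.282] rss=0.499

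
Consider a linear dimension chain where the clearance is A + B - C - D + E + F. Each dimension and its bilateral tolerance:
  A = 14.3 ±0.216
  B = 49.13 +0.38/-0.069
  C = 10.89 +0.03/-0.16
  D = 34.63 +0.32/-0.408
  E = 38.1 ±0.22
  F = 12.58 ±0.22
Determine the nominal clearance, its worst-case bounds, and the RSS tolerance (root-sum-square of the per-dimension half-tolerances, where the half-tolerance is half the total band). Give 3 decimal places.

nominal=68.590 wc=[67.515,70.194] rss=0.579

Stack each dimension's contribution:
  +A: nom +14.300 → Σnom=14.300; wc +0.216/-0.216 → slack +0.216/-0.216; half-tol=0.216, Σhalf²=0.046656
  +B: nom +49.130 → Σnom=63.430; wc +0.380/-0.069 → slack +0.596/-0.285; half-tol=0.225, Σhalf²=0.097056
  -C: nom -10.890 → Σnom=52.540; wc +0.160/-0.030 → slack +0.756/-0.315; half-tol=0.095, Σhalf²=0.106081
  -D: nom -34.630 → Σnom=17.910; wc +0.408/-0.320 → slack +1.164/-0.635; half-tol=0.364, Σhalf²=0.238577
  +E: nom +38.100 → Σnom=56.010; wc +0.220/-0.220 → slack +1.384/-0.855; half-tol=0.220, Σhalf²=0.286977
  +F: nom +12.580 → Σnom=68.590; wc +0.220/-0.220 → slack +1.604/-1.075; half-tol=0.220, Σhalf²=0.335377
Nominal = 68.590. Worst-case = [68.590 - 1.075, 68.590 + 1.604] = [67.515, 70.194]. RSS = √0.335377 = 0.579.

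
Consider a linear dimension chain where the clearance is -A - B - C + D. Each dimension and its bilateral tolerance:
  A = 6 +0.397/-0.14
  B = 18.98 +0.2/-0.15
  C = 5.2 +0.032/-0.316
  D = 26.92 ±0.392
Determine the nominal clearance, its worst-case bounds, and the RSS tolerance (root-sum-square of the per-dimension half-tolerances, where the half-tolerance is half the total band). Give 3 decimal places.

nominal=-3.260 wc=[-4.281,-2.262] rss=0.535

Stack each dimension's contribution:
  -A: nom -6.000 → Σnom=-6.000; wc +0.140/-0.397 → slack +0.140/-0.397; half-tol=0.269, Σhalf²=0.072092
  -B: nom -18.980 → Σnom=-24.980; wc +0.150/-0.200 → slack +0.290/-0.597; half-tol=0.175, Σhalf²=0.102717
  -C: nom -5.200 → Σnom=-30.180; wc +0.316/-0.032 → slack +0.606/-0.629; half-tol=0.174, Σhalf²=0.132993
  +D: nom +26.920 → Σnom=-3.260; wc +0.392/-0.392 → slack +0.998/-1.021; half-tol=0.392, Σhalf²=0.286657
Nominal = -3.260. Worst-case = [-3.260 - 1.021, -3.260 + 0.998] = [-4.281, -2.262]. RSS = √0.286657 = 0.535.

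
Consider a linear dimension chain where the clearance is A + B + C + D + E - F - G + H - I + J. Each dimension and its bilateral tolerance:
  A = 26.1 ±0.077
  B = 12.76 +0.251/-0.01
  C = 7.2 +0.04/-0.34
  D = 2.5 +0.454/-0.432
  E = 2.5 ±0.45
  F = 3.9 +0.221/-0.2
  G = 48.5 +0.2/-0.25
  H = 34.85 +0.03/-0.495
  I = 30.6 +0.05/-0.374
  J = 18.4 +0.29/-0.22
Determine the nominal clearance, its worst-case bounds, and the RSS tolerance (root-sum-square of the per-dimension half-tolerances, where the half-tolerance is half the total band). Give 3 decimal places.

nominal=21.310 wc=[18.815,23.726] rss=0.855

Stack each dimension's contribution:
  +A: nom +26.100 → Σnom=26.100; wc +0.077/-0.077 → slack +0.077/-0.077; half-tol=0.077, Σhalf²=0.005929
  +B: nom +12.760 → Σnom=38.860; wc +0.251/-0.010 → slack +0.328/-0.087; half-tol=0.131, Σhalf²=0.022959
  +C: nom +7.200 → Σnom=46.060; wc +0.040/-0.340 → slack +0.368/-0.427; half-tol=0.190, Σhalf²=0.059059
  +D: nom +2.500 → Σnom=48.560; wc +0.454/-0.432 → slack +0.822/-0.859; half-tol=0.443, Σhalf²=0.255308
  +E: nom +2.500 → Σnom=51.060; wc +0.450/-0.450 → slack +1.272/-1.309; half-tol=0.450, Σhalf²=0.457808
  -F: nom -3.900 → Σnom=47.160; wc +0.200/-0.221 → slack +1.472/-1.530; half-tol=0.211, Σhalf²=0.502119
  -G: nom -48.500 → Σnom=-1.340; wc +0.250/-0.200 → slack +1.722/-1.730; half-tol=0.225, Σhalf²=0.552744
  +H: nom +34.850 → Σnom=33.510; wc +0.030/-0.495 → slack +1.752/-2.225; half-tol=0.263, Σhalf²=0.621650
  -I: nom -30.600 → Σnom=2.910; wc +0.374/-0.050 → slack +2.126/-2.275; half-tol=0.212, Σhalf²=0.666594
  +J: nom +18.400 → Σnom=21.310; wc +0.290/-0.220 → slack +2.416/-2.495; half-tol=0.255, Σhalf²=0.731619
Nominal = 21.310. Worst-case = [21.310 - 2.495, 21.310 + 2.416] = [18.815, 23.726]. RSS = √0.731619 = 0.855.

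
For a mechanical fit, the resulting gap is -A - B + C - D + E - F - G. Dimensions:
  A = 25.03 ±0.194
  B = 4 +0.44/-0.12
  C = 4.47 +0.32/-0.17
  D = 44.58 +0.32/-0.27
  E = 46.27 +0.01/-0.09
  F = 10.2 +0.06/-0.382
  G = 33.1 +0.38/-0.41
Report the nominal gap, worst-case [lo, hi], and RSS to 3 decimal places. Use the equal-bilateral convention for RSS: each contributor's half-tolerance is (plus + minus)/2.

nominal=-66.170 wc=[-67.824,-64.464] rss=0.686

Stack each dimension's contribution:
  -A: nom -25.030 → Σnom=-25.030; wc +0.194/-0.194 → slack +0.194/-0.194; half-tol=0.194, Σhalf²=0.037636
  -B: nom -4.000 → Σnom=-29.030; wc +0.120/-0.440 → slack +0.314/-0.634; half-tol=0.280, Σhalf²=0.116036
  +C: nom +4.470 → Σnom=-24.560; wc +0.320/-0.170 → slack +0.634/-0.804; half-tol=0.245, Σhalf²=0.176061
  -D: nom -44.580 → Σnom=-69.140; wc +0.270/-0.320 → slack +0.904/-1.124; half-tol=0.295, Σhalf²=0.263086
  +E: nom +46.270 → Σnom=-22.870; wc +0.010/-0.090 → slack +0.914/-1.214; half-tol=0.050, Σhalf²=0.265586
  -F: nom -10.200 → Σnom=-33.070; wc +0.382/-0.060 → slack +1.296/-1.274; half-tol=0.221, Σhalf²=0.314427
  -G: nom -33.100 → Σnom=-66.170; wc +0.410/-0.380 → slack +1.706/-1.654; half-tol=0.395, Σhalf²=0.470452
Nominal = -66.170. Worst-case = [-66.170 - 1.654, -66.170 + 1.706] = [-67.824, -64.464]. RSS = √0.470452 = 0.686.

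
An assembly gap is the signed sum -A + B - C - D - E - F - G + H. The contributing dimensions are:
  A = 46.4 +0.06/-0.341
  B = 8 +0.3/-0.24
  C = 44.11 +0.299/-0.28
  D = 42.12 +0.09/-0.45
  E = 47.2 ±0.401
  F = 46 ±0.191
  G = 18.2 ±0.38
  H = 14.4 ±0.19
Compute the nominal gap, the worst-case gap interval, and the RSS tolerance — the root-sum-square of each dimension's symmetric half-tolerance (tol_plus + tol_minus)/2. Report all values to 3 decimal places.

nominal=-221.630 wc=[-223.481,-219.097] rss=0.805

Stack each dimension's contribution:
  -A: nom -46.400 → Σnom=-46.400; wc +0.341/-0.060 → slack +0.341/-0.060; half-tol=0.201, Σhalf²=0.040200
  +B: nom +8.000 → Σnom=-38.400; wc +0.300/-0.240 → slack +0.641/-0.300; half-tol=0.270, Σhalf²=0.113100
  -C: nom -44.110 → Σnom=-82.510; wc +0.280/-0.299 → slack +0.921/-0.599; half-tol=0.289, Σhalf²=0.196910
  -D: nom -42.120 → Σnom=-124.630; wc +0.450/-0.090 → slack +1.371/-0.689; half-tol=0.270, Σhalf²=0.269811
  -E: nom -47.200 → Σnom=-171.830; wc +0.401/-0.401 → slack +1.772/-1.090; half-tol=0.401, Σhalf²=0.430612
  -F: nom -46.000 → Σnom=-217.830; wc +0.191/-0.191 → slack +1.963/-1.281; half-tol=0.191, Σhalf²=0.467093
  -G: nom -18.200 → Σnom=-236.030; wc +0.380/-0.380 → slack +2.343/-1.661; half-tol=0.380, Σhalf²=0.611492
  +H: nom +14.400 → Σnom=-221.630; wc +0.190/-0.190 → slack +2.533/-1.851; half-tol=0.190, Σhalf²=0.647593
Nominal = -221.630. Worst-case = [-221.630 - 1.851, -221.630 + 2.533] = [-223.481, -219.097]. RSS = √0.647593 = 0.805.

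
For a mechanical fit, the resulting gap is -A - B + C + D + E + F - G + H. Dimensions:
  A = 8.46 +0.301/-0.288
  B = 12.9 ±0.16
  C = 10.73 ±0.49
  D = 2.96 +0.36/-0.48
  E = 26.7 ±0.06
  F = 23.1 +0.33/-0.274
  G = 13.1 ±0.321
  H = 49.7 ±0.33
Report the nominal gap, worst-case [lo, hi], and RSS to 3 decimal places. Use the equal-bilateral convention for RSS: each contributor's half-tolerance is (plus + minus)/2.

nominal=78.730 wc=[76.314,81.069] rss=0.914

Stack each dimension's contribution:
  -A: nom -8.460 → Σnom=-8.460; wc +0.288/-0.301 → slack +0.288/-0.301; half-tol=0.294, Σhalf²=0.086730
  -B: nom -12.900 → Σnom=-21.360; wc +0.160/-0.160 → slack +0.448/-0.461; half-tol=0.160, Σhalf²=0.112330
  +C: nom +10.730 → Σnom=-10.630; wc +0.490/-0.490 → slack +0.938/-0.951; half-tol=0.490, Σhalf²=0.352430
  +D: nom +2.960 → Σnom=-7.670; wc +0.360/-0.480 → slack +1.298/-1.431; half-tol=0.420, Σhalf²=0.528830
  +E: nom +26.700 → Σnom=19.030; wc +0.060/-0.060 → slack +1.358/-1.491; half-tol=0.060, Σhalf²=0.532430
  +F: nom +23.100 → Σnom=42.130; wc +0.330/-0.274 → slack +1.688/-1.765; half-tol=0.302, Σhalf²=0.623634
  -G: nom -13.100 → Σnom=29.030; wc +0.321/-0.321 → slack +2.009/-2.086; half-tol=0.321, Σhalf²=0.726675
  +H: nom +49.700 → Σnom=78.730; wc +0.330/-0.330 → slack +2.339/-2.416; half-tol=0.330, Σhalf²=0.835575
Nominal = 78.730. Worst-case = [78.730 - 2.416, 78.730 + 2.339] = [76.314, 81.069]. RSS = √0.835575 = 0.914.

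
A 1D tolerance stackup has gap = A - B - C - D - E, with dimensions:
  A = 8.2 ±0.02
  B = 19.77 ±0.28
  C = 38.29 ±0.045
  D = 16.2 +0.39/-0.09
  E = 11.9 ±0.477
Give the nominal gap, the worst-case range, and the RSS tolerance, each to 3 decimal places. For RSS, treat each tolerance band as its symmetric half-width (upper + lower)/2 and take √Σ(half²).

nominal=-77.960 wc=[-79.172,-77.048] rss=0.605

Stack each dimension's contribution:
  +A: nom +8.200 → Σnom=8.200; wc +0.020/-0.020 → slack +0.020/-0.020; half-tol=0.020, Σhalf²=0.000400
  -B: nom -19.770 → Σnom=-11.570; wc +0.280/-0.280 → slack +0.300/-0.300; half-tol=0.280, Σhalf²=0.078800
  -C: nom -38.290 → Σnom=-49.860; wc +0.045/-0.045 → slack +0.345/-0.345; half-tol=0.045, Σhalf²=0.080825
  -D: nom -16.200 → Σnom=-66.060; wc +0.090/-0.390 → slack +0.435/-0.735; half-tol=0.240, Σhalf²=0.138425
  -E: nom -11.900 → Σnom=-77.960; wc +0.477/-0.477 → slack +0.912/-1.212; half-tol=0.477, Σhalf²=0.365954
Nominal = -77.960. Worst-case = [-77.960 - 1.212, -77.960 + 0.912] = [-79.172, -77.048]. RSS = √0.365954 = 0.605.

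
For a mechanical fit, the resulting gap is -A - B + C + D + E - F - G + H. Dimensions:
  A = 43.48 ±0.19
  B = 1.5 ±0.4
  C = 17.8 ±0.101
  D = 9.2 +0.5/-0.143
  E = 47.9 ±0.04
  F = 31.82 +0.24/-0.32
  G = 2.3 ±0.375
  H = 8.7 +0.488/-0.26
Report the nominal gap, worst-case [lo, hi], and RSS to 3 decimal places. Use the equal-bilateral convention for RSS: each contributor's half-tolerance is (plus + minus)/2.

Stack each dimension's contribution:
  -A: nom -43.480 → Σnom=-43.480; wc +0.190/-0.190 → slack +0.190/-0.190; half-tol=0.190, Σhalf²=0.036100
  -B: nom -1.500 → Σnom=-44.980; wc +0.400/-0.400 → slack +0.590/-0.590; half-tol=0.400, Σhalf²=0.196100
  +C: nom +17.800 → Σnom=-27.180; wc +0.101/-0.101 → slack +0.691/-0.691; half-tol=0.101, Σhalf²=0.206301
  +D: nom +9.200 → Σnom=-17.980; wc +0.500/-0.143 → slack +1.191/-0.834; half-tol=0.322, Σhalf²=0.309663
  +E: nom +47.900 → Σnom=29.920; wc +0.040/-0.040 → slack +1.231/-0.874; half-tol=0.040, Σhalf²=0.311263
  -F: nom -31.820 → Σnom=-1.900; wc +0.320/-0.240 → slack +1.551/-1.114; half-tol=0.280, Σhalf²=0.389663
  -G: nom -2.300 → Σnom=-4.200; wc +0.375/-0.375 → slack +1.926/-1.489; half-tol=0.375, Σhalf²=0.530288
  +H: nom +8.700 → Σnom=4.500; wc +0.488/-0.260 → slack +2.414/-1.749; half-tol=0.374, Σhalf²=0.670164
Nominal = 4.500. Worst-case = [4.500 - 1.749, 4.500 + 2.414] = [2.751, 6.914]. RSS = √0.670164 = 0.819.

nominal=4.500 wc=[2.751,6.914] rss=0.819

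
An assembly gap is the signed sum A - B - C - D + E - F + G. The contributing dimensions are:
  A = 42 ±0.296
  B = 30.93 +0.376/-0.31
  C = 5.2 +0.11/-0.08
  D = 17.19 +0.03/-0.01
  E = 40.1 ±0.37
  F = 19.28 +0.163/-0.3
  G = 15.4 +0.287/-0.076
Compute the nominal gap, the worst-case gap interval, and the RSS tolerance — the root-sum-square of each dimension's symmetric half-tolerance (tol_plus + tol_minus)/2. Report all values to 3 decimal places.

Stack each dimension's contribution:
  +A: nom +42.000 → Σnom=42.000; wc +0.296/-0.296 → slack +0.296/-0.296; half-tol=0.296, Σhalf²=0.087616
  -B: nom -30.930 → Σnom=11.070; wc +0.310/-0.376 → slack +0.606/-0.672; half-tol=0.343, Σhalf²=0.205265
  -C: nom -5.200 → Σnom=5.870; wc +0.080/-0.110 → slack +0.686/-0.782; half-tol=0.095, Σhalf²=0.214290
  -D: nom -17.190 → Σnom=-11.320; wc +0.010/-0.030 → slack +0.696/-0.812; half-tol=0.020, Σhalf²=0.214690
  +E: nom +40.100 → Σnom=28.780; wc +0.370/-0.370 → slack +1.066/-1.182; half-tol=0.370, Σhalf²=0.351590
  -F: nom -19.280 → Σnom=9.500; wc +0.300/-0.163 → slack +1.366/-1.345; half-tol=0.231, Σhalf²=0.405182
  +G: nom +15.400 → Σnom=24.900; wc +0.287/-0.076 → slack +1.653/-1.421; half-tol=0.181, Σhalf²=0.438124
Nominal = 24.900. Worst-case = [24.900 - 1.421, 24.900 + 1.653] = [23.479, 26.553]. RSS = √0.438124 = 0.662.

nominal=24.900 wc=[23.479,26.553] rss=0.662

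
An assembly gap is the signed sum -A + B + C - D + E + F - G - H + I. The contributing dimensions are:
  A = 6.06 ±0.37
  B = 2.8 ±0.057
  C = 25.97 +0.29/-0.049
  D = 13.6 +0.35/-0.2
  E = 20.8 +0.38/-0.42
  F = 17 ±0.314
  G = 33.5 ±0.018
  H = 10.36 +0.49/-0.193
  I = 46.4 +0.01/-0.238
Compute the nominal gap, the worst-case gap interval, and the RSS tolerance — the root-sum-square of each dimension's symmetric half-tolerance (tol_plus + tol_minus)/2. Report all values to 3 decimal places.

Stack each dimension's contribution:
  -A: nom -6.060 → Σnom=-6.060; wc +0.370/-0.370 → slack +0.370/-0.370; half-tol=0.370, Σhalf²=0.136900
  +B: nom +2.800 → Σnom=-3.260; wc +0.057/-0.057 → slack +0.427/-0.427; half-tol=0.057, Σhalf²=0.140149
  +C: nom +25.970 → Σnom=22.710; wc +0.290/-0.049 → slack +0.717/-0.476; half-tol=0.169, Σhalf²=0.168879
  -D: nom -13.600 → Σnom=9.110; wc +0.200/-0.350 → slack +0.917/-0.826; half-tol=0.275, Σhalf²=0.244504
  +E: nom +20.800 → Σnom=29.910; wc +0.380/-0.420 → slack +1.297/-1.246; half-tol=0.400, Σhalf²=0.404504
  +F: nom +17.000 → Σnom=46.910; wc +0.314/-0.314 → slack +1.611/-1.560; half-tol=0.314, Σhalf²=0.503100
  -G: nom -33.500 → Σnom=13.410; wc +0.018/-0.018 → slack +1.629/-1.578; half-tol=0.018, Σhalf²=0.503424
  -H: nom -10.360 → Σnom=3.050; wc +0.193/-0.490 → slack +1.822/-2.068; half-tol=0.342, Σhalf²=0.620047
  +I: nom +46.400 → Σnom=49.450; wc +0.010/-0.238 → slack +1.832/-2.306; half-tol=0.124, Σhalf²=0.635423
Nominal = 49.450. Worst-case = [49.450 - 2.306, 49.450 + 1.832] = [47.144, 51.282]. RSS = √0.635423 = 0.797.

nominal=49.450 wc=[47.144,51.282] rss=0.797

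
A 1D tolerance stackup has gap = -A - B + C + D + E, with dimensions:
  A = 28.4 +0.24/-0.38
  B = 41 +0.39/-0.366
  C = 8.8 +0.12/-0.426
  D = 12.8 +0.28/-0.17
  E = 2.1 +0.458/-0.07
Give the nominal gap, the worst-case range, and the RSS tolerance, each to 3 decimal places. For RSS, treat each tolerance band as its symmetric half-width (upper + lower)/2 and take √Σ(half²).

nominal=-45.700 wc=[-46.996,-44.096] rss=0.659

Stack each dimension's contribution:
  -A: nom -28.400 → Σnom=-28.400; wc +0.380/-0.240 → slack +0.380/-0.240; half-tol=0.310, Σhalf²=0.096100
  -B: nom -41.000 → Σnom=-69.400; wc +0.366/-0.390 → slack +0.746/-0.630; half-tol=0.378, Σhalf²=0.238984
  +C: nom +8.800 → Σnom=-60.600; wc +0.120/-0.426 → slack +0.866/-1.056; half-tol=0.273, Σhalf²=0.313513
  +D: nom +12.800 → Σnom=-47.800; wc +0.280/-0.170 → slack +1.146/-1.226; half-tol=0.225, Σhalf²=0.364138
  +E: nom +2.100 → Σnom=-45.700; wc +0.458/-0.070 → slack +1.604/-1.296; half-tol=0.264, Σhalf²=0.433834
Nominal = -45.700. Worst-case = [-45.700 - 1.296, -45.700 + 1.604] = [-46.996, -44.096]. RSS = √0.433834 = 0.659.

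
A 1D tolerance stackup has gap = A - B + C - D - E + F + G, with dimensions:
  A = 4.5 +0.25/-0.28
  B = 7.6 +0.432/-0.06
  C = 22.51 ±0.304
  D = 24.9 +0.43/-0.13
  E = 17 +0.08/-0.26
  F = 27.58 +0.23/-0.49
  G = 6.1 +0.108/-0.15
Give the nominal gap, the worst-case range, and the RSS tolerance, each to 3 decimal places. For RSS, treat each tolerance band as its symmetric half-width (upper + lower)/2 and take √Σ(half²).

Stack each dimension's contribution:
  +A: nom +4.500 → Σnom=4.500; wc +0.250/-0.280 → slack +0.250/-0.280; half-tol=0.265, Σhalf²=0.070225
  -B: nom -7.600 → Σnom=-3.100; wc +0.060/-0.432 → slack +0.310/-0.712; half-tol=0.246, Σhalf²=0.130741
  +C: nom +22.510 → Σnom=19.410; wc +0.304/-0.304 → slack +0.614/-1.016; half-tol=0.304, Σhalf²=0.223157
  -D: nom -24.900 → Σnom=-5.490; wc +0.130/-0.430 → slack +0.744/-1.446; half-tol=0.280, Σhalf²=0.301557
  -E: nom -17.000 → Σnom=-22.490; wc +0.260/-0.080 → slack +1.004/-1.526; half-tol=0.170, Σhalf²=0.330457
  +F: nom +27.580 → Σnom=5.090; wc +0.230/-0.490 → slack +1.234/-2.016; half-tol=0.360, Σhalf²=0.460057
  +G: nom +6.100 → Σnom=11.190; wc +0.108/-0.150 → slack +1.342/-2.166; half-tol=0.129, Σhalf²=0.476698
Nominal = 11.190. Worst-case = [11.190 - 2.166, 11.190 + 1.342] = [9.024, 12.532]. RSS = √0.476698 = 0.690.

nominal=11.190 wc=[9.024,12.532] rss=0.690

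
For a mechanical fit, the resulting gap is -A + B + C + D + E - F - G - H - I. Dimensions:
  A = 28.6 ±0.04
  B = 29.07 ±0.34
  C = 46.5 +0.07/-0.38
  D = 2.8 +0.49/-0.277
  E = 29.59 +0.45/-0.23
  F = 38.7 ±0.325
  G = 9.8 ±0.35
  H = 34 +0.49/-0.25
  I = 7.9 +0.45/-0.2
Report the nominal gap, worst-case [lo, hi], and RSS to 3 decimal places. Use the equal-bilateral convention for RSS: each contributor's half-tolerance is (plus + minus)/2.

nominal=-11.040 wc=[-13.922,-8.525] rss=0.949

Stack each dimension's contribution:
  -A: nom -28.600 → Σnom=-28.600; wc +0.040/-0.040 → slack +0.040/-0.040; half-tol=0.040, Σhalf²=0.001600
  +B: nom +29.070 → Σnom=0.470; wc +0.340/-0.340 → slack +0.380/-0.380; half-tol=0.340, Σhalf²=0.117200
  +C: nom +46.500 → Σnom=46.970; wc +0.070/-0.380 → slack +0.450/-0.760; half-tol=0.225, Σhalf²=0.167825
  +D: nom +2.800 → Σnom=49.770; wc +0.490/-0.277 → slack +0.940/-1.037; half-tol=0.384, Σhalf²=0.314897
  +E: nom +29.590 → Σnom=79.360; wc +0.450/-0.230 → slack +1.390/-1.267; half-tol=0.340, Σhalf²=0.430497
  -F: nom -38.700 → Σnom=40.660; wc +0.325/-0.325 → slack +1.715/-1.592; half-tol=0.325, Σhalf²=0.536122
  -G: nom -9.800 → Σnom=30.860; wc +0.350/-0.350 → slack +2.065/-1.942; half-tol=0.350, Σhalf²=0.658622
  -H: nom -34.000 → Σnom=-3.140; wc +0.250/-0.490 → slack +2.315/-2.432; half-tol=0.370, Σhalf²=0.795522
  -I: nom -7.900 → Σnom=-11.040; wc +0.200/-0.450 → slack +2.515/-2.882; half-tol=0.325, Σhalf²=0.901147
Nominal = -11.040. Worst-case = [-11.040 - 2.882, -11.040 + 2.515] = [-13.922, -8.525]. RSS = √0.901147 = 0.949.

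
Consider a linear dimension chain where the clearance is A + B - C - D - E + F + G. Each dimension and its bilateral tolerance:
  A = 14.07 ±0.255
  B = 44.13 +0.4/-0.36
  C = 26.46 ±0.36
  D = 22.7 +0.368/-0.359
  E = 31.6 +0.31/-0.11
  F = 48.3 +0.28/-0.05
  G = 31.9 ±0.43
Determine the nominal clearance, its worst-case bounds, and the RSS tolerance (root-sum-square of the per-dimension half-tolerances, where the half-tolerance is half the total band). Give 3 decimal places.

nominal=57.640 wc=[55.507,59.834] rss=0.853

Stack each dimension's contribution:
  +A: nom +14.070 → Σnom=14.070; wc +0.255/-0.255 → slack +0.255/-0.255; half-tol=0.255, Σhalf²=0.065025
  +B: nom +44.130 → Σnom=58.200; wc +0.400/-0.360 → slack +0.655/-0.615; half-tol=0.380, Σhalf²=0.209425
  -C: nom -26.460 → Σnom=31.740; wc +0.360/-0.360 → slack +1.015/-0.975; half-tol=0.360, Σhalf²=0.339025
  -D: nom -22.700 → Σnom=9.040; wc +0.359/-0.368 → slack +1.374/-1.343; half-tol=0.363, Σhalf²=0.471157
  -E: nom -31.600 → Σnom=-22.560; wc +0.110/-0.310 → slack +1.484/-1.653; half-tol=0.210, Σhalf²=0.515257
  +F: nom +48.300 → Σnom=25.740; wc +0.280/-0.050 → slack +1.764/-1.703; half-tol=0.165, Σhalf²=0.542482
  +G: nom +31.900 → Σnom=57.640; wc +0.430/-0.430 → slack +2.194/-2.133; half-tol=0.430, Σhalf²=0.727382
Nominal = 57.640. Worst-case = [57.640 - 2.133, 57.640 + 2.194] = [55.507, 59.834]. RSS = √0.727382 = 0.853.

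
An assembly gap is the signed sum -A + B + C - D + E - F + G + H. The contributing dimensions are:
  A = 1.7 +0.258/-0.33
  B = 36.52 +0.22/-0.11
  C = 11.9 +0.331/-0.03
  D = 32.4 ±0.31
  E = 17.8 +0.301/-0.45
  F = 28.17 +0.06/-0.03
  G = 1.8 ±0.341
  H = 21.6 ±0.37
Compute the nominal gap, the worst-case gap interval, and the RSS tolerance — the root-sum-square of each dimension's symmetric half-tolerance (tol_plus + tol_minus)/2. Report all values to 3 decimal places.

Stack each dimension's contribution:
  -A: nom -1.700 → Σnom=-1.700; wc +0.330/-0.258 → slack +0.330/-0.258; half-tol=0.294, Σhalf²=0.086436
  +B: nom +36.520 → Σnom=34.820; wc +0.220/-0.110 → slack +0.550/-0.368; half-tol=0.165, Σhalf²=0.113661
  +C: nom +11.900 → Σnom=46.720; wc +0.331/-0.030 → slack +0.881/-0.398; half-tol=0.180, Σhalf²=0.146241
  -D: nom -32.400 → Σnom=14.320; wc +0.310/-0.310 → slack +1.191/-0.708; half-tol=0.310, Σhalf²=0.242341
  +E: nom +17.800 → Σnom=32.120; wc +0.301/-0.450 → slack +1.492/-1.158; half-tol=0.376, Σhalf²=0.383342
  -F: nom -28.170 → Σnom=3.950; wc +0.030/-0.060 → slack +1.522/-1.218; half-tol=0.045, Σhalf²=0.385367
  +G: nom +1.800 → Σnom=5.750; wc +0.341/-0.341 → slack +1.863/-1.559; half-tol=0.341, Σhalf²=0.501648
  +H: nom +21.600 → Σnom=27.350; wc +0.370/-0.370 → slack +2.233/-1.929; half-tol=0.370, Σhalf²=0.638548
Nominal = 27.350. Worst-case = [27.350 - 1.929, 27.350 + 2.233] = [25.421, 29.583]. RSS = √0.638548 = 0.799.

nominal=27.350 wc=[25.421,29.583] rss=0.799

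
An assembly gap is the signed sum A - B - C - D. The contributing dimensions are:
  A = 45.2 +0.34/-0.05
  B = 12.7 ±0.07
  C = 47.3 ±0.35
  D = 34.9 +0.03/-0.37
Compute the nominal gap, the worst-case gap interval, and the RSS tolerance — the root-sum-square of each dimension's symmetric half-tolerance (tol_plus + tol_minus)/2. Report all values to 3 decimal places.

nominal=-49.700 wc=[-50.200,-48.570] rss=0.453

Stack each dimension's contribution:
  +A: nom +45.200 → Σnom=45.200; wc +0.340/-0.050 → slack +0.340/-0.050; half-tol=0.195, Σhalf²=0.038025
  -B: nom -12.700 → Σnom=32.500; wc +0.070/-0.070 → slack +0.410/-0.120; half-tol=0.070, Σhalf²=0.042925
  -C: nom -47.300 → Σnom=-14.800; wc +0.350/-0.350 → slack +0.760/-0.470; half-tol=0.350, Σhalf²=0.165425
  -D: nom -34.900 → Σnom=-49.700; wc +0.370/-0.030 → slack +1.130/-0.500; half-tol=0.200, Σhalf²=0.205425
Nominal = -49.700. Worst-case = [-49.700 - 0.500, -49.700 + 1.130] = [-50.200, -48.570]. RSS = √0.205425 = 0.453.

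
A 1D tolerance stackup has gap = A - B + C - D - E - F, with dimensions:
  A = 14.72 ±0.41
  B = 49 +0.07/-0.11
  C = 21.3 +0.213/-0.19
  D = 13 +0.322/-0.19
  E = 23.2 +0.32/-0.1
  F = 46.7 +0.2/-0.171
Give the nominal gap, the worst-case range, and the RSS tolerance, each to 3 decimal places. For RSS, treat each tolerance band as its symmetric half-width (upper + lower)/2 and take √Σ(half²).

Stack each dimension's contribution:
  +A: nom +14.720 → Σnom=14.720; wc +0.410/-0.410 → slack +0.410/-0.410; half-tol=0.410, Σhalf²=0.168100
  -B: nom -49.000 → Σnom=-34.280; wc +0.110/-0.070 → slack +0.520/-0.480; half-tol=0.090, Σhalf²=0.176200
  +C: nom +21.300 → Σnom=-12.980; wc +0.213/-0.190 → slack +0.733/-0.670; half-tol=0.202, Σhalf²=0.216802
  -D: nom -13.000 → Σnom=-25.980; wc +0.190/-0.322 → slack +0.923/-0.992; half-tol=0.256, Σhalf²=0.282338
  -E: nom -23.200 → Σnom=-49.180; wc +0.100/-0.320 → slack +1.023/-1.312; half-tol=0.210, Σhalf²=0.326438
  -F: nom -46.700 → Σnom=-95.880; wc +0.171/-0.200 → slack +1.194/-1.512; half-tol=0.185, Σhalf²=0.360848
Nominal = -95.880. Worst-case = [-95.880 - 1.512, -95.880 + 1.194] = [-97.392, -94.686]. RSS = √0.360848 = 0.601.

nominal=-95.880 wc=[-97.392,-94.686] rss=0.601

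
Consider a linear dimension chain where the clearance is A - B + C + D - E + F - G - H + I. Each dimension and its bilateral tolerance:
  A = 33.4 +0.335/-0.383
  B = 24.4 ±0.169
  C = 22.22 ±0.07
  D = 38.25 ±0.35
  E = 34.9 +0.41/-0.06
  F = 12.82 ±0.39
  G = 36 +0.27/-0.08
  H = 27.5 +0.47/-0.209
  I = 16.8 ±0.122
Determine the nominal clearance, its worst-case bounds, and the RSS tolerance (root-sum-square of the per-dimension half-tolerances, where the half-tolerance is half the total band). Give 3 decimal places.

Stack each dimension's contribution:
  +A: nom +33.400 → Σnom=33.400; wc +0.335/-0.383 → slack +0.335/-0.383; half-tol=0.359, Σhalf²=0.128881
  -B: nom -24.400 → Σnom=9.000; wc +0.169/-0.169 → slack +0.504/-0.552; half-tol=0.169, Σhalf²=0.157442
  +C: nom +22.220 → Σnom=31.220; wc +0.070/-0.070 → slack +0.574/-0.622; half-tol=0.070, Σhalf²=0.162342
  +D: nom +38.250 → Σnom=69.470; wc +0.350/-0.350 → slack +0.924/-0.972; half-tol=0.350, Σhalf²=0.284842
  -E: nom -34.900 → Σnom=34.570; wc +0.060/-0.410 → slack +0.984/-1.382; half-tol=0.235, Σhalf²=0.340067
  +F: nom +12.820 → Σnom=47.390; wc +0.390/-0.390 → slack +1.374/-1.772; half-tol=0.390, Σhalf²=0.492167
  -G: nom -36.000 → Σnom=11.390; wc +0.080/-0.270 → slack +1.454/-2.042; half-tol=0.175, Σhalf²=0.522792
  -H: nom -27.500 → Σnom=-16.110; wc +0.209/-0.470 → slack +1.663/-2.512; half-tol=0.339, Σhalf²=0.638052
  +I: nom +16.800 → Σnom=0.690; wc +0.122/-0.122 → slack +1.785/-2.634; half-tol=0.122, Σhalf²=0.652936
Nominal = 0.690. Worst-case = [0.690 - 2.634, 0.690 + 1.785] = [-1.944, 2.475]. RSS = √0.652936 = 0.808.

nominal=0.690 wc=[-1.944,2.475] rss=0.808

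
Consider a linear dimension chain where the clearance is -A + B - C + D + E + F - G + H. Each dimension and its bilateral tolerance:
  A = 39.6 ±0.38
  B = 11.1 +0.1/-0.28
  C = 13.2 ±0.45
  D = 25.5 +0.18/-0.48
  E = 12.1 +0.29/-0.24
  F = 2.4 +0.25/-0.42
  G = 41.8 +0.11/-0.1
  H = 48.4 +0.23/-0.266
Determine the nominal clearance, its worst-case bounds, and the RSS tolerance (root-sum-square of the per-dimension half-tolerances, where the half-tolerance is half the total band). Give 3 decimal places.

nominal=4.900 wc=[2.274,6.880] rss=0.864

Stack each dimension's contribution:
  -A: nom -39.600 → Σnom=-39.600; wc +0.380/-0.380 → slack +0.380/-0.380; half-tol=0.380, Σhalf²=0.144400
  +B: nom +11.100 → Σnom=-28.500; wc +0.100/-0.280 → slack +0.480/-0.660; half-tol=0.190, Σhalf²=0.180500
  -C: nom -13.200 → Σnom=-41.700; wc +0.450/-0.450 → slack +0.930/-1.110; half-tol=0.450, Σhalf²=0.383000
  +D: nom +25.500 → Σnom=-16.200; wc +0.180/-0.480 → slack +1.110/-1.590; half-tol=0.330, Σhalf²=0.491900
  +E: nom +12.100 → Σnom=-4.100; wc +0.290/-0.240 → slack +1.400/-1.830; half-tol=0.265, Σhalf²=0.562125
  +F: nom +2.400 → Σnom=-1.700; wc +0.250/-0.420 → slack +1.650/-2.250; half-tol=0.335, Σhalf²=0.674350
  -G: nom -41.800 → Σnom=-43.500; wc +0.100/-0.110 → slack +1.750/-2.360; half-tol=0.105, Σhalf²=0.685375
  +H: nom +48.400 → Σnom=4.900; wc +0.230/-0.266 → slack +1.980/-2.626; half-tol=0.248, Σhalf²=0.746879
Nominal = 4.900. Worst-case = [4.900 - 2.626, 4.900 + 1.980] = [2.274, 6.880]. RSS = √0.746879 = 0.864.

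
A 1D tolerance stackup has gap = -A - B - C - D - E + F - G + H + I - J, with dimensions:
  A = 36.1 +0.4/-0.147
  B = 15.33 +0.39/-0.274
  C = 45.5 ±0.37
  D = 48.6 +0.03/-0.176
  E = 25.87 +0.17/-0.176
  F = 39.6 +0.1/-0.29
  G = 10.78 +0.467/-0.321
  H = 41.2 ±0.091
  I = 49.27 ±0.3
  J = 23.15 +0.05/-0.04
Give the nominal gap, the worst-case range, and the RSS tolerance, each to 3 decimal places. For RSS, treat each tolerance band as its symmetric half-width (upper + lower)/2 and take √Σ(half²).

Stack each dimension's contribution:
  -A: nom -36.100 → Σnom=-36.100; wc +0.147/-0.400 → slack +0.147/-0.400; half-tol=0.274, Σhalf²=0.074802
  -B: nom -15.330 → Σnom=-51.430; wc +0.274/-0.390 → slack +0.421/-0.790; half-tol=0.332, Σhalf²=0.185026
  -C: nom -45.500 → Σnom=-96.930; wc +0.370/-0.370 → slack +0.791/-1.160; half-tol=0.370, Σhalf²=0.321926
  -D: nom -48.600 → Σnom=-145.530; wc +0.176/-0.030 → slack +0.967/-1.190; half-tol=0.103, Σhalf²=0.332535
  -E: nom -25.870 → Σnom=-171.400; wc +0.176/-0.170 → slack +1.143/-1.360; half-tol=0.173, Σhalf²=0.362464
  +F: nom +39.600 → Σnom=-131.800; wc +0.100/-0.290 → slack +1.243/-1.650; half-tol=0.195, Σhalf²=0.400489
  -G: nom -10.780 → Σnom=-142.580; wc +0.321/-0.467 → slack +1.564/-2.117; half-tol=0.394, Σhalf²=0.555725
  +H: nom +41.200 → Σnom=-101.380; wc +0.091/-0.091 → slack +1.655/-2.208; half-tol=0.091, Σhalf²=0.564006
  +I: nom +49.270 → Σnom=-52.110; wc +0.300/-0.300 → slack +1.955/-2.508; half-tol=0.300, Σhalf²=0.654006
  -J: nom -23.150 → Σnom=-75.260; wc +0.040/-0.050 → slack +1.995/-2.558; half-tol=0.045, Σhalf²=0.656031
Nominal = -75.260. Worst-case = [-75.260 - 2.558, -75.260 + 1.995] = [-77.818, -73.265]. RSS = √0.656031 = 0.810.

nominal=-75.260 wc=[-77.818,-73.265] rss=0.810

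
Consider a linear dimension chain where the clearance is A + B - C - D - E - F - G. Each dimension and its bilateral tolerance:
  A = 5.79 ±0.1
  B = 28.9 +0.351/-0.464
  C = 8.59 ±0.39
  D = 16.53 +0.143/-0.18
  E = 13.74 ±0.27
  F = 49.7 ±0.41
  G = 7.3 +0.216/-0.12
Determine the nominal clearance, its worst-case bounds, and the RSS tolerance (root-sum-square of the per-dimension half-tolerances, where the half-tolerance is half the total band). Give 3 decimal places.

nominal=-61.170 wc=[-63.163,-59.349] rss=0.790

Stack each dimension's contribution:
  +A: nom +5.790 → Σnom=5.790; wc +0.100/-0.100 → slack +0.100/-0.100; half-tol=0.100, Σhalf²=0.010000
  +B: nom +28.900 → Σnom=34.690; wc +0.351/-0.464 → slack +0.451/-0.564; half-tol=0.407, Σhalf²=0.176056
  -C: nom -8.590 → Σnom=26.100; wc +0.390/-0.390 → slack +0.841/-0.954; half-tol=0.390, Σhalf²=0.328156
  -D: nom -16.530 → Σnom=9.570; wc +0.180/-0.143 → slack +1.021/-1.097; half-tol=0.161, Σhalf²=0.354239
  -E: nom -13.740 → Σnom=-4.170; wc +0.270/-0.270 → slack +1.291/-1.367; half-tol=0.270, Σhalf²=0.427139
  -F: nom -49.700 → Σnom=-53.870; wc +0.410/-0.410 → slack +1.701/-1.777; half-tol=0.410, Σhalf²=0.595239
  -G: nom -7.300 → Σnom=-61.170; wc +0.120/-0.216 → slack +1.821/-1.993; half-tol=0.168, Σhalf²=0.623463
Nominal = -61.170. Worst-case = [-61.170 - 1.993, -61.170 + 1.821] = [-63.163, -59.349]. RSS = √0.623463 = 0.790.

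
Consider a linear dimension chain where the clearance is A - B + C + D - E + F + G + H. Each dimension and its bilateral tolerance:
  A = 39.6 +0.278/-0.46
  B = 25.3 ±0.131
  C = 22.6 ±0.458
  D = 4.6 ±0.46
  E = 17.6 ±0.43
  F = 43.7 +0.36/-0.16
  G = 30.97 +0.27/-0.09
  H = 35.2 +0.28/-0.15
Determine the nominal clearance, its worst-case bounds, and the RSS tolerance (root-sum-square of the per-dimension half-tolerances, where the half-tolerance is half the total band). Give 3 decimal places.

nominal=133.770 wc=[131.431,136.437] rss=0.952

Stack each dimension's contribution:
  +A: nom +39.600 → Σnom=39.600; wc +0.278/-0.460 → slack +0.278/-0.460; half-tol=0.369, Σhalf²=0.136161
  -B: nom -25.300 → Σnom=14.300; wc +0.131/-0.131 → slack +0.409/-0.591; half-tol=0.131, Σhalf²=0.153322
  +C: nom +22.600 → Σnom=36.900; wc +0.458/-0.458 → slack +0.867/-1.049; half-tol=0.458, Σhalf²=0.363086
  +D: nom +4.600 → Σnom=41.500; wc +0.460/-0.460 → slack +1.327/-1.509; half-tol=0.460, Σhalf²=0.574686
  -E: nom -17.600 → Σnom=23.900; wc +0.430/-0.430 → slack +1.757/-1.939; half-tol=0.430, Σhalf²=0.759586
  +F: nom +43.700 → Σnom=67.600; wc +0.360/-0.160 → slack +2.117/-2.099; half-tol=0.260, Σhalf²=0.827186
  +G: nom +30.970 → Σnom=98.570; wc +0.270/-0.090 → slack +2.387/-2.189; half-tol=0.180, Σhalf²=0.859586
  +H: nom +35.200 → Σnom=133.770; wc +0.280/-0.150 → slack +2.667/-2.339; half-tol=0.215, Σhalf²=0.905811
Nominal = 133.770. Worst-case = [133.770 - 2.339, 133.770 + 2.667] = [131.431, 136.437]. RSS = √0.905811 = 0.952.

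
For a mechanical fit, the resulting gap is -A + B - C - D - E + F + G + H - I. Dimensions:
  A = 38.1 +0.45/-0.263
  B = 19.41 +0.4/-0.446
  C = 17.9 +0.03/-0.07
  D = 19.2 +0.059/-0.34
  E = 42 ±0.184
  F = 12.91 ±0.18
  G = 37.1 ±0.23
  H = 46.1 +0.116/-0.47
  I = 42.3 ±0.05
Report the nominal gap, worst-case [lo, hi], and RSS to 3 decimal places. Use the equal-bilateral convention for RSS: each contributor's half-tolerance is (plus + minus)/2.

nominal=-43.980 wc=[-46.079,-42.147] rss=0.746

Stack each dimension's contribution:
  -A: nom -38.100 → Σnom=-38.100; wc +0.263/-0.450 → slack +0.263/-0.450; half-tol=0.357, Σhalf²=0.127092
  +B: nom +19.410 → Σnom=-18.690; wc +0.400/-0.446 → slack +0.663/-0.896; half-tol=0.423, Σhalf²=0.306021
  -C: nom -17.900 → Σnom=-36.590; wc +0.070/-0.030 → slack +0.733/-0.926; half-tol=0.050, Σhalf²=0.308521
  -D: nom -19.200 → Σnom=-55.790; wc +0.340/-0.059 → slack +1.073/-0.985; half-tol=0.200, Σhalf²=0.348322
  -E: nom -42.000 → Σnom=-97.790; wc +0.184/-0.184 → slack +1.257/-1.169; half-tol=0.184, Σhalf²=0.382178
  +F: nom +12.910 → Σnom=-84.880; wc +0.180/-0.180 → slack +1.437/-1.349; half-tol=0.180, Σhalf²=0.414577
  +G: nom +37.100 → Σnom=-47.780; wc +0.230/-0.230 → slack +1.667/-1.579; half-tol=0.230, Σhalf²=0.467477
  +H: nom +46.100 → Σnom=-1.680; wc +0.116/-0.470 → slack +1.783/-2.049; half-tol=0.293, Σhalf²=0.553326
  -I: nom -42.300 → Σnom=-43.980; wc +0.050/-0.050 → slack +1.833/-2.099; half-tol=0.050, Σhalf²=0.555826
Nominal = -43.980. Worst-case = [-43.980 - 2.099, -43.980 + 1.833] = [-46.079, -42.147]. RSS = √0.555826 = 0.746.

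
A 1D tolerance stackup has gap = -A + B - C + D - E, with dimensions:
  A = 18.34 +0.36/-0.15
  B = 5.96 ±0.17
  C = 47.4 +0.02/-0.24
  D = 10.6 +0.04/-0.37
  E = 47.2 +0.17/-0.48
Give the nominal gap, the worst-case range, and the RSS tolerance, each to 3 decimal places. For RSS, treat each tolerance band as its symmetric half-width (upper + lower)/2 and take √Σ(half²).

Stack each dimension's contribution:
  -A: nom -18.340 → Σnom=-18.340; wc +0.150/-0.360 → slack +0.150/-0.360; half-tol=0.255, Σhalf²=0.065025
  +B: nom +5.960 → Σnom=-12.380; wc +0.170/-0.170 → slack +0.320/-0.530; half-tol=0.170, Σhalf²=0.093925
  -C: nom -47.400 → Σnom=-59.780; wc +0.240/-0.020 → slack +0.560/-0.550; half-tol=0.130, Σhalf²=0.110825
  +D: nom +10.600 → Σnom=-49.180; wc +0.040/-0.370 → slack +0.600/-0.920; half-tol=0.205, Σhalf²=0.152850
  -E: nom -47.200 → Σnom=-96.380; wc +0.480/-0.170 → slack +1.080/-1.090; half-tol=0.325, Σhalf²=0.258475
Nominal = -96.380. Worst-case = [-96.380 - 1.090, -96.380 + 1.080] = [-97.470, -95.300]. RSS = √0.258475 = 0.508.

nominal=-96.380 wc=[-97.470,-95.300] rss=0.508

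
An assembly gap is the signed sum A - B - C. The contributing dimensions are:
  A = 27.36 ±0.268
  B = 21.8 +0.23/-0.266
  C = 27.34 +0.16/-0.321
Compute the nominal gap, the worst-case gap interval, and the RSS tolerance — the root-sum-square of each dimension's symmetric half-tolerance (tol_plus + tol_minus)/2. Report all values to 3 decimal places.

nominal=-21.780 wc=[-22.438,-20.925] rss=0.437

Stack each dimension's contribution:
  +A: nom +27.360 → Σnom=27.360; wc +0.268/-0.268 → slack +0.268/-0.268; half-tol=0.268, Σhalf²=0.071824
  -B: nom -21.800 → Σnom=5.560; wc +0.266/-0.230 → slack +0.534/-0.498; half-tol=0.248, Σhalf²=0.133328
  -C: nom -27.340 → Σnom=-21.780; wc +0.321/-0.160 → slack +0.855/-0.658; half-tol=0.240, Σhalf²=0.191168
Nominal = -21.780. Worst-case = [-21.780 - 0.658, -21.780 + 0.855] = [-22.438, -20.925]. RSS = √0.191168 = 0.437.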